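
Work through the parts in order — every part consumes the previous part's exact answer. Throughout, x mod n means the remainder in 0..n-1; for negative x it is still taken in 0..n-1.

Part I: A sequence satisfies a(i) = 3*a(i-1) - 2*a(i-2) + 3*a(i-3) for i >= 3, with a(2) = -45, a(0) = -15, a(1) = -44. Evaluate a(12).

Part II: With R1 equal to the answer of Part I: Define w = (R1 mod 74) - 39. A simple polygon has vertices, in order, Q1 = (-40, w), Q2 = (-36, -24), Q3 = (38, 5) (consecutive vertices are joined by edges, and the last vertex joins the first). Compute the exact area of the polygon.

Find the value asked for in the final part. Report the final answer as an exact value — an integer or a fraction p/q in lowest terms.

2204

Part I: a(3) = 3*(-45) - 2*(-44) + 3*(-15) = -92; iterating: a(3)=-92, a(4)=-318, a(5)=-905, a(6)=-2355, a(7)=-6209, a(8)=-16632, a(9)=-44543, a(10)=-118992, a(11)=-317786, a(12)=-849003; answer -849003
Part II: R1 = -849003; w = 34; cross terms: (-40*-24 - -36*34)=2184, (-36*5 - 38*-24)=732, (38*34 - -40*5)=1492; twice the area = |4408| = 4408; area = 2204; answer 2204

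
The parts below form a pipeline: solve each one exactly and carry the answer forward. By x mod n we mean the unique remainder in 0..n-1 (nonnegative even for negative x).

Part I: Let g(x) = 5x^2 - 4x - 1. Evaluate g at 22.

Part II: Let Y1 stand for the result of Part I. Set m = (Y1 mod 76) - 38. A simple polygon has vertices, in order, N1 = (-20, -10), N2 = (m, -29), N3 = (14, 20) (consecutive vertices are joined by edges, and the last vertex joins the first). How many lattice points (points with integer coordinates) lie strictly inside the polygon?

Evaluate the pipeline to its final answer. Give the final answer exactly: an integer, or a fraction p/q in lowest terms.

817

Part I: 5*(22)^2 - 4*(22)^1 - 1 = (2420) + (-88) + (-1) = 2331; answer 2331
Part II: Y1 = 2331; m = 13; cross terms: (-20*-29 - 13*-10)=710, (13*20 - 14*-29)=666, (14*-10 - -20*20)=260; twice the area = |1636| = 1636; area = 818; boundary points = 1 + 1 + 2 = 4; strictly interior points = area - boundary/2 + 1 = 817; answer 817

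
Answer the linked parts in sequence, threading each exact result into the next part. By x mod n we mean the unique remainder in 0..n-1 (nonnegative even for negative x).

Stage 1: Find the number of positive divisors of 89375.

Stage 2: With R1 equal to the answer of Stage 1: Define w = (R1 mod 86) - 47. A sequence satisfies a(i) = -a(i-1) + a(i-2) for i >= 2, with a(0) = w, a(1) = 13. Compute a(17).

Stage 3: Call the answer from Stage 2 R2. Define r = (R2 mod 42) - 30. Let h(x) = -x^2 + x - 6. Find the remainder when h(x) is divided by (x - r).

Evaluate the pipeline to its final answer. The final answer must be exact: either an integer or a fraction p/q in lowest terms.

Stage 1: 89375 = 5^4 * 11 * 13; number of divisors = (4+1) * (1+1) * (1+1) = 20; answer 20
Stage 2: R1 = 20; w = -27; a(2) = -1*(13) + 1*(-27) = -40; iterating: a(2)=-40, a(3)=53, a(4)=-93, a(5)=146, a(6)=-239, a(7)=385, a(8)=-624, a(9)=1009, a(10)=-1633, a(11)=2642, a(12)=-4275, a(13)=6917, a(14)=-11192, a(15)=18109, a(16)=-29301, a(17)=47410; answer 47410
Stage 3: R2 = 47410; r = 4; remainder = value at the root: -1*(4)^2 + 1*(4)^1 - 6 = (-16) + (4) + (-6) = -18; answer -18

-18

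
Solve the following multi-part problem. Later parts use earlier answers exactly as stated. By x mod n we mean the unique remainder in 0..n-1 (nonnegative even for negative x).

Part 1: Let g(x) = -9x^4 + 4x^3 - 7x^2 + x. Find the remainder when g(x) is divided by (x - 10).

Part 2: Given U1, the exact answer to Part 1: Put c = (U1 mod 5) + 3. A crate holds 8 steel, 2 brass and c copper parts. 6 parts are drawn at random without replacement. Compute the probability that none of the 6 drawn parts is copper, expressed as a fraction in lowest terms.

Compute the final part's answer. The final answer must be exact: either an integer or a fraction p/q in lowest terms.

35/286

Part 1: remainder = value at the root: -9*(10)^4 + 4*(10)^3 - 7*(10)^2 + 1*(10)^1 = (-90000) + (4000) + (-700) + (10) = -86690; answer -86690
Part 2: U1 = -86690; c = 3; total draws C(13,6) = 1716; favorable C(10,6) = 210; P = 35/286; answer 35/286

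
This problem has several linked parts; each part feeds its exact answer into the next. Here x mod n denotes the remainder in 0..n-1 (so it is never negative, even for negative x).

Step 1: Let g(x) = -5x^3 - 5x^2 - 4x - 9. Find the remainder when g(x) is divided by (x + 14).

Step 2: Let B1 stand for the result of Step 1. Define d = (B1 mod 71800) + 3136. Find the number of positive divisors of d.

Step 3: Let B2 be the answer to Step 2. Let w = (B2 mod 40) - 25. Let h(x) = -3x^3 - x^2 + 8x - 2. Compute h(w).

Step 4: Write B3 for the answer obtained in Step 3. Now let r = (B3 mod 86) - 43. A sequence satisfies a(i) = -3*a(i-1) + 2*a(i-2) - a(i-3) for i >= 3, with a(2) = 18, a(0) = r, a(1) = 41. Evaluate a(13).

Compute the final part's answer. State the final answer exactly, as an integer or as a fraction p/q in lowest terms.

20153321

Step 1: remainder = value at the root: -5*(-14)^3 - 5*(-14)^2 - 4*(-14)^1 - 9 = (13720) + (-980) + (56) + (-9) = 12787; answer 12787
Step 2: B1 = 12787; d = 15923; 15923 is prime, so its only divisors are 1 and 15923; count = 2; answer 2
Step 3: B2 = 2; w = -23; -3*(-23)^3 - 1*(-23)^2 + 8*(-23)^1 - 2 = (36501) + (-529) + (-184) + (-2) = 35786; answer 35786
Step 4: B3 = 35786; r = -33; a(3) = -3*(18) + 2*(41) - 1*(-33) = 61; iterating: a(3)=61, a(4)=-188, a(5)=668, a(6)=-2441, a(7)=8847, a(8)=-32091, a(9)=116408, a(10)=-422253, a(11)=1531666, a(12)=-5555912, a(13)=20153321; answer 20153321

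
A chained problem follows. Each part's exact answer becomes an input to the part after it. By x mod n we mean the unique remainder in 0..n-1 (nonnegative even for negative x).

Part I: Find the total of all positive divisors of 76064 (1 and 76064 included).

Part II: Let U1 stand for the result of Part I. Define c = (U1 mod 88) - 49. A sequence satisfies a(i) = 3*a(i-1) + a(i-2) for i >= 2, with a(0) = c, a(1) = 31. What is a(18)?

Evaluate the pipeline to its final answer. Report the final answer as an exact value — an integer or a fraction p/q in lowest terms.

16782336961

Part I: 76064 = 2^5 * 2377; sigma = (1 + 2 + 4 + 8 + 16 + 32) * (1 + 2377) = 63 * 2378 = 149814; answer 149814
Part II: U1 = 149814; c = -11; a(2) = 3*(31) + 1*(-11) = 82; iterating: a(2)=82, a(3)=277, a(4)=913, a(5)=3016, a(6)=9961, a(7)=32899, a(8)=108658, a(9)=358873, a(10)=1185277, a(11)=3914704, a(12)=12929389, a(13)=42702871, a(14)=141038002, a(15)=465816877, a(16)=1538488633, a(17)=5081282776, a(18)=16782336961; answer 16782336961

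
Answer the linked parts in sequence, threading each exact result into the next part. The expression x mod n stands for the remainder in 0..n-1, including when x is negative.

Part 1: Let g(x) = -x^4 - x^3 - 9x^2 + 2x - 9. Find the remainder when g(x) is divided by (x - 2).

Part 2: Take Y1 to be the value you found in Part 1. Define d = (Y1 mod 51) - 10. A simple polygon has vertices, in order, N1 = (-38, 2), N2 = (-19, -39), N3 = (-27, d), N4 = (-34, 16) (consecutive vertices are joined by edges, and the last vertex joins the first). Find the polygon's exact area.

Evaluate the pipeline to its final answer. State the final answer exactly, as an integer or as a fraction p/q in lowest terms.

490

Part 1: remainder = value at the root: -1*(2)^4 - 1*(2)^3 - 9*(2)^2 + 2*(2)^1 - 9 = (-16) + (-8) + (-36) + (4) + (-9) = -65; answer -65
Part 2: Y1 = -65; d = 27; cross terms: (-38*-39 - -19*2)=1520, (-19*27 - -27*-39)=-1566, (-27*16 - -34*27)=486, (-34*2 - -38*16)=540; twice the area = |980| = 980; area = 490; answer 490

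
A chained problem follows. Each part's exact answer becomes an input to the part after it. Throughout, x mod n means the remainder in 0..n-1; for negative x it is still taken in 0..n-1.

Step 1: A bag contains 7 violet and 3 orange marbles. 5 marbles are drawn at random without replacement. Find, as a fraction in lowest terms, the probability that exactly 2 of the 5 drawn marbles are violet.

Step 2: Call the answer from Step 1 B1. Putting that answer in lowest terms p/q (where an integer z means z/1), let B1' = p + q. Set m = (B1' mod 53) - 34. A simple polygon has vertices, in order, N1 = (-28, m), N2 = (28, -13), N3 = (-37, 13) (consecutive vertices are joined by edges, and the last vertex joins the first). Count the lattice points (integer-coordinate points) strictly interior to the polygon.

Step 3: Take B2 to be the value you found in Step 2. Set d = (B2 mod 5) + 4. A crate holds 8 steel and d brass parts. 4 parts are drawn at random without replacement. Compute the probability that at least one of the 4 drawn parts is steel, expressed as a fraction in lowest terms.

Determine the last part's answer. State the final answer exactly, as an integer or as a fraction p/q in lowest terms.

38/39

Step 1: total draws C(10,5) = 252; favorable C(7,2)*C(3,3) = 21; P = 1/12; answer 1/12
Step 2: B1 = 1/12; threaded value p + q = 13; m = -21; cross terms: (-28*-13 - 28*-21)=952, (28*13 - -37*-13)=-117, (-37*-21 - -28*13)=1141; twice the area = |1976| = 1976; area = 988; boundary points = 8 + 13 + 1 = 22; strictly interior points = area - boundary/2 + 1 = 978; answer 978
Step 3: B2 = 978; d = 7; total draws C(15,4) = 1365; complement C(7,4) = 35; favorable 1365 - 35 = 1330; P = 38/39; answer 38/39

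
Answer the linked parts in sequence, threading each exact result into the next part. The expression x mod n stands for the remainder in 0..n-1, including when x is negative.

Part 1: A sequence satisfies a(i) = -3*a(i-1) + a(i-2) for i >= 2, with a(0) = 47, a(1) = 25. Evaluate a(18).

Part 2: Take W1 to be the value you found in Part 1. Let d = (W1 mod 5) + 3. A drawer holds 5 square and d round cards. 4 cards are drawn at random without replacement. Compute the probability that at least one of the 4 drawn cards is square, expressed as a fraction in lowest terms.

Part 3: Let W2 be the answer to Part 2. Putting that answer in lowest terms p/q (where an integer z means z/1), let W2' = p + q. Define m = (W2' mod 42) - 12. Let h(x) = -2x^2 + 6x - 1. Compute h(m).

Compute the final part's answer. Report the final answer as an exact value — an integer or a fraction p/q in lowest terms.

-309

Part 1: a(2) = -3*(25) + 1*(47) = -28; iterating: a(2)=-28, a(3)=109, a(4)=-355, a(5)=1174, a(6)=-3877, a(7)=12805, a(8)=-42292, a(9)=139681, a(10)=-461335, a(11)=1523686, a(12)=-5032393, a(13)=16620865, a(14)=-54894988, a(15)=181305829, a(16)=-598812475, a(17)=1977743254, a(18)=-6532042237; answer -6532042237
Part 2: W1 = -6532042237; d = 6; total draws C(11,4) = 330; complement C(6,4) = 15; favorable 330 - 15 = 315; P = 21/22; answer 21/22
Part 3: W2 = 21/22; threaded value p + q = 43; m = -11; -2*(-11)^2 + 6*(-11)^1 - 1 = (-242) + (-66) + (-1) = -309; answer -309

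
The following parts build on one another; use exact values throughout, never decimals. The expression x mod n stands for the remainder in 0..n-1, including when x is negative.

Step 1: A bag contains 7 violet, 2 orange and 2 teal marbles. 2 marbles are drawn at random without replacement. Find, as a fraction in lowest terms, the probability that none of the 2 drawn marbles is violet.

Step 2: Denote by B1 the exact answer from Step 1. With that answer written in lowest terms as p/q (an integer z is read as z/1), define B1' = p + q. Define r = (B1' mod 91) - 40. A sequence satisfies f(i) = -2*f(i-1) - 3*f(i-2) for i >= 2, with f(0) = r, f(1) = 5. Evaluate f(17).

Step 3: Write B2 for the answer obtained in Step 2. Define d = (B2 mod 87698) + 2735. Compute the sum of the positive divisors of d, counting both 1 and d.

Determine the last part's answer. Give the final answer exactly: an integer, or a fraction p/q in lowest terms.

21894

Step 1: total draws C(11,2) = 55; favorable C(4,2) = 6; P = 6/55; answer 6/55
Step 2: B1 = 6/55; threaded value p + q = 61; r = 21; f(2) = -2*(5) - 3*(21) = -73; iterating: f(2)=-73, f(3)=131, f(4)=-43, f(5)=-307, f(6)=743, f(7)=-565, f(8)=-1099, f(9)=3893, f(10)=-4489, f(11)=-2701, f(12)=18869, f(13)=-29635, f(14)=2663, f(15)=83579, f(16)=-175147, f(17)=99557; answer 99557
Step 3: B2 = 99557; d = 14594; 14594 = 2 * 7297; sigma = (1 + 2) * (1 + 7297) = 3 * 7298 = 21894; answer 21894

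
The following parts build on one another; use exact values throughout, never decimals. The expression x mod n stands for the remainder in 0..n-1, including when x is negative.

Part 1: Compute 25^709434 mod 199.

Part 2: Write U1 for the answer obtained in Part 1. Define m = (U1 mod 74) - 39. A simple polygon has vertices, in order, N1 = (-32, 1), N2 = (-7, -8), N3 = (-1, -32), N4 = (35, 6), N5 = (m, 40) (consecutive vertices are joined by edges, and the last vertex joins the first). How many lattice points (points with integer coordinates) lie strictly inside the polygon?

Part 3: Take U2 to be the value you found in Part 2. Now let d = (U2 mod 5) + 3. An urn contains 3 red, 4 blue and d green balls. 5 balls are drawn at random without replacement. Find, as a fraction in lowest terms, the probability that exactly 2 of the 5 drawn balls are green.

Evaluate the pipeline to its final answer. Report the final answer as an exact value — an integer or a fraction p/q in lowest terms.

5/11

Part 1: squarings mod 199: 25^1=25, 25^2=28, 25^4=187, 25^8=144, 25^16=40, 25^32=8, 25^64=64, 25^128=116, 25^256=123, 25^512=5, 25^1024=25, 25^2048=28, 25^4096=187, 25^8192=144, 25^16384=40, 25^32768=8, 25^65536=64, 25^131072=116, 25^262144=123, 25^524288=5; 25^709434 = 25^2 * 25^8 * 25^16 * 25^32 * 25^256 * 25^512 * 25^4096 * 25^16384 * 25^32768 * 25^131072 * 25^524288 = 1 (mod 199); answer 1
Part 2: U1 = 1; m = -38; cross terms: (-32*-8 - -7*1)=263, (-7*-32 - -1*-8)=216, (-1*6 - 35*-32)=1114, (35*40 - -38*6)=1628, (-38*1 - -32*40)=1242; twice the area = |4463| = 4463; area = 4463/2; boundary points = 1 + 6 + 2 + 1 + 3 = 13; strictly interior points = area - boundary/2 + 1 = 2226; answer 2226
Part 3: U2 = 2226; d = 4; total draws C(11,5) = 462; favorable C(4,2)*C(7,3) = 210; P = 5/11; answer 5/11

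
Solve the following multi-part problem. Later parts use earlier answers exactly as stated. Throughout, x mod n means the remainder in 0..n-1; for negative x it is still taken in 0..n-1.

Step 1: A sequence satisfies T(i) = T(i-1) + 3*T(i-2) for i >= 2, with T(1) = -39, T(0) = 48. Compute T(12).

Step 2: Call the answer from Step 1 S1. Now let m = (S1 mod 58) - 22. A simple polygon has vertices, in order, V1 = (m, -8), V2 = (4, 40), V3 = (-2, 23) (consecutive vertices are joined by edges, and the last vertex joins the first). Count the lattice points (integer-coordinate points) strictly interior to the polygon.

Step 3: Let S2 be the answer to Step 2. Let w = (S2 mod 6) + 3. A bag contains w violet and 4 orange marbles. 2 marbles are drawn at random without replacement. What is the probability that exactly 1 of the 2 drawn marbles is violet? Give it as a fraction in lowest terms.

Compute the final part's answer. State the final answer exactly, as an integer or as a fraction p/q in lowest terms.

Step 1: T(2) = 1*(-39) + 3*(48) = 105; iterating: T(2)=105, T(3)=-12, T(4)=303, T(5)=267, T(6)=1176, T(7)=1977, T(8)=5505, T(9)=11436, T(10)=27951, T(11)=62259, T(12)=146112; answer 146112
Step 2: S1 = 146112; m = -12; cross terms: (-12*40 - 4*-8)=-448, (4*23 - -2*40)=172, (-2*-8 - -12*23)=292; twice the area = |16| = 16; area = 8; boundary points = 16 + 1 + 1 = 18; strictly interior points = area - boundary/2 + 1 = 0; answer 0
Step 3: S2 = 0; w = 3; total draws C(7,2) = 21; favorable C(3,1)*C(4,1) = 12; P = 4/7; answer 4/7

4/7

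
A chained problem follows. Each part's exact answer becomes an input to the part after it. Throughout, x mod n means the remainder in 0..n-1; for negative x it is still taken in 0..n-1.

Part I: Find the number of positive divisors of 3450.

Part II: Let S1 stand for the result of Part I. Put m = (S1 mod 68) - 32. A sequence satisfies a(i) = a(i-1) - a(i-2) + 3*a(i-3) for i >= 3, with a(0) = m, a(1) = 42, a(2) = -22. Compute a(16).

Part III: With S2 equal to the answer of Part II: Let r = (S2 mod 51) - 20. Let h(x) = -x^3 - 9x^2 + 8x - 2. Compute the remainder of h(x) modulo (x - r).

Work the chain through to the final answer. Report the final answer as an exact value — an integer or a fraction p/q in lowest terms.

Part I: 3450 = 2 * 3 * 5^2 * 23; number of divisors = (1+1) * (1+1) * (2+1) * (1+1) = 24; answer 24
Part II: S1 = 24; m = -8; a(3) = 1*(-22) - 1*(42) + 3*(-8) = -88; iterating: a(3)=-88, a(4)=60, a(5)=82, a(6)=-242, a(7)=-144, a(8)=344, a(9)=-238, a(10)=-1014, a(11)=256, a(12)=556, a(13)=-2742, a(14)=-2530, a(15)=1880, a(16)=-3816; answer -3816
Part III: S2 = -3816; r = -11; remainder = value at the root: -1*(-11)^3 - 9*(-11)^2 + 8*(-11)^1 - 2 = (1331) + (-1089) + (-88) + (-2) = 152; answer 152

152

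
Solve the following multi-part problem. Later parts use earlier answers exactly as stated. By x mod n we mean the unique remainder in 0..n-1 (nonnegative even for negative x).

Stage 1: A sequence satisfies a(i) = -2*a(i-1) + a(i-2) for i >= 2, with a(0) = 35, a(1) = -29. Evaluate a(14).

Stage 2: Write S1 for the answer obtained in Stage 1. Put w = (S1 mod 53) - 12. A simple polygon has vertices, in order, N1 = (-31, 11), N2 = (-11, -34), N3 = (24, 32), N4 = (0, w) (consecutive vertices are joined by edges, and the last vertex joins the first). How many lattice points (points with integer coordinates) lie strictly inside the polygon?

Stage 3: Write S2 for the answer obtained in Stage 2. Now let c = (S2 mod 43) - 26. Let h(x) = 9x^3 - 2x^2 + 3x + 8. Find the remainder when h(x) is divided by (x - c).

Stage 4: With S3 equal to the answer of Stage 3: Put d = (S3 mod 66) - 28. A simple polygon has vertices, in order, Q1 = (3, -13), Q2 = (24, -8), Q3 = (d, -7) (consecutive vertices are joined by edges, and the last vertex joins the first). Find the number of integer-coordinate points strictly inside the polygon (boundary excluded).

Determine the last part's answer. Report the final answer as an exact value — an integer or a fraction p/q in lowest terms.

Stage 1: a(2) = -2*(-29) + 1*(35) = 93; iterating: a(2)=93, a(3)=-215, a(4)=523, a(5)=-1261, a(6)=3045, a(7)=-7351, a(8)=17747, a(9)=-42845, a(10)=103437, a(11)=-249719, a(12)=602875, a(13)=-1455469, a(14)=3513813; answer 3513813
Stage 2: S1 = 3513813; w = 7; cross terms: (-31*-34 - -11*11)=1175, (-11*32 - 24*-34)=464, (24*7 - 0*32)=168, (0*11 - -31*7)=217; twice the area = |2024| = 2024; area = 1012; boundary points = 5 + 1 + 1 + 1 = 8; strictly interior points = area - boundary/2 + 1 = 1009; answer 1009
Stage 3: S2 = 1009; c = -6; remainder = value at the root: 9*(-6)^3 - 2*(-6)^2 + 3*(-6)^1 + 8 = (-1944) + (-72) + (-18) + (8) = -2026; answer -2026
Stage 4: S3 = -2026; d = -8; cross terms: (3*-8 - 24*-13)=288, (24*-7 - -8*-8)=-232, (-8*-13 - 3*-7)=125; twice the area = |181| = 181; area = 181/2; boundary points = 1 + 1 + 1 = 3; strictly interior points = area - boundary/2 + 1 = 90; answer 90

90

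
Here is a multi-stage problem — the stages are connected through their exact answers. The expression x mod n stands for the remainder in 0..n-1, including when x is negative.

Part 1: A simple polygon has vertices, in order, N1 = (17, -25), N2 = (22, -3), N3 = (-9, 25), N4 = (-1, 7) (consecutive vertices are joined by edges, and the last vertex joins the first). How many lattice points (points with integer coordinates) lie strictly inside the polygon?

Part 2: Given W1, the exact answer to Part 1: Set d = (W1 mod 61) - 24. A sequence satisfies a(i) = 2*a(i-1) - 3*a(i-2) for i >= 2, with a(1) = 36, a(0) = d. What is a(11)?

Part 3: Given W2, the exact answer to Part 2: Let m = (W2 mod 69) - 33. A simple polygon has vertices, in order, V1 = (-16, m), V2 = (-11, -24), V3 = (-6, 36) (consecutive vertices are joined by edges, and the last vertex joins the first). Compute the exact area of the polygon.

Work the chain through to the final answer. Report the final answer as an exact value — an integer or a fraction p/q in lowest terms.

Part 1: cross terms: (17*-3 - 22*-25)=499, (22*25 - -9*-3)=523, (-9*7 - -1*25)=-38, (-1*-25 - 17*7)=-94; twice the area = |890| = 890; area = 445; boundary points = 1 + 1 + 2 + 2 = 6; strictly interior points = area - boundary/2 + 1 = 443; answer 443
Part 2: W1 = 443; d = -8; a(2) = 2*(36) - 3*(-8) = 96; iterating: a(2)=96, a(3)=84, a(4)=-120, a(5)=-492, a(6)=-624, a(7)=228, a(8)=2328, a(9)=3972, a(10)=960, a(11)=-9996; answer -9996
Part 3: W2 = -9996; m = -24; cross terms: (-16*-24 - -11*-24)=120, (-11*36 - -6*-24)=-540, (-6*-24 - -16*36)=720; twice the area = |300| = 300; area = 150; answer 150

150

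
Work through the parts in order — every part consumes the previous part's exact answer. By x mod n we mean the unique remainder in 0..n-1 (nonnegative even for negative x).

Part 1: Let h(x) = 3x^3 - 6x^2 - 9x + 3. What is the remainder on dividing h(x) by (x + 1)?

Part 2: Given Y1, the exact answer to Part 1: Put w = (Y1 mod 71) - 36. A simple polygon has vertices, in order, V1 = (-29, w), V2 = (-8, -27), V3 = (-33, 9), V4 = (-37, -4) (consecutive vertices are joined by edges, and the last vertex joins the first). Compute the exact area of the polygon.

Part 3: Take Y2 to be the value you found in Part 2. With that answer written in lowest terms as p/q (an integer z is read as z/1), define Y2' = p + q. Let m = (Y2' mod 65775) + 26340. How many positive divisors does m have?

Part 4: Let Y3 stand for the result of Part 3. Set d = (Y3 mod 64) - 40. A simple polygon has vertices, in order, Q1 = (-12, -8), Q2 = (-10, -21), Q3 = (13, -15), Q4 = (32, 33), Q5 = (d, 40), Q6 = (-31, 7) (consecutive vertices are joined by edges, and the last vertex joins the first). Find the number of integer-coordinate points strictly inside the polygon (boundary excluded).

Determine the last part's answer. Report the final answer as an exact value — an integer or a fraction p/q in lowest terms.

Part 1: remainder = value at the root: 3*(-1)^3 - 6*(-1)^2 - 9*(-1)^1 + 3 = (-3) + (-6) + (9) + (3) = 3; answer 3
Part 2: Y1 = 3; w = -33; cross terms: (-29*-27 - -8*-33)=519, (-8*9 - -33*-27)=-963, (-33*-4 - -37*9)=465, (-37*-33 - -29*-4)=1105; twice the area = |1126| = 1126; area = 563; answer 563
Part 3: Y2 = 563; threaded value p + q = 564; m = 26904; 26904 = 2^3 * 3 * 19 * 59; number of divisors = (3+1) * (1+1) * (1+1) * (1+1) = 32; answer 32
Part 4: Y3 = 32; d = -8; cross terms: (-12*-21 - -10*-8)=172, (-10*-15 - 13*-21)=423, (13*33 - 32*-15)=909, (32*40 - -8*33)=1544, (-8*7 - -31*40)=1184, (-31*-8 - -12*7)=332; twice the area = |4564| = 4564; area = 2282; boundary points = 1 + 1 + 1 + 1 + 1 + 1 = 6; strictly interior points = area - boundary/2 + 1 = 2280; answer 2280

2280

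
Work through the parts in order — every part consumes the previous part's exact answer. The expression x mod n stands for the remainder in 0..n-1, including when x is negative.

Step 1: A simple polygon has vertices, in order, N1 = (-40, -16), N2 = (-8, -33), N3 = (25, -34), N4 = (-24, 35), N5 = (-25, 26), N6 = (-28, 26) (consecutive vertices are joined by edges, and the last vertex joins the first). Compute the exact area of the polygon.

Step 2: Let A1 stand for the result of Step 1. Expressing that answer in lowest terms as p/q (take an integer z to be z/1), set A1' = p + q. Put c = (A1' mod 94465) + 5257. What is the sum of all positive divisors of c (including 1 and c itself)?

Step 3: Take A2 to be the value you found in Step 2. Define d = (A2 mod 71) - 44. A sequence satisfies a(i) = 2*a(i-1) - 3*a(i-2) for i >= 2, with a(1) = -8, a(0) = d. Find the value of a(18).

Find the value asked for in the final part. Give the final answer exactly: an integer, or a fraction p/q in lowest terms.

Step 1: cross terms: (-40*-33 - -8*-16)=1192, (-8*-34 - 25*-33)=1097, (25*35 - -24*-34)=59, (-24*26 - -25*35)=251, (-25*26 - -28*26)=78, (-28*-16 - -40*26)=1488; twice the area = |4165| = 4165; area = 4165/2; answer 4165/2
Step 2: A1 = 4165/2; threaded value p + q = 4167; c = 9424; 9424 = 2^4 * 19 * 31; sigma = (1 + 2 + 4 + 8 + 16) * (1 + 19) * (1 + 31) = 31 * 20 * 32 = 19840; answer 19840
Step 3: A2 = 19840; d = -13; a(2) = 2*(-8) - 3*(-13) = 23; iterating: a(2)=23, a(3)=70, a(4)=71, a(5)=-68, a(6)=-349, a(7)=-494, a(8)=59, a(9)=1600, a(10)=3023, a(11)=1246, a(12)=-6577, a(13)=-16892, a(14)=-14053, a(15)=22570, a(16)=87299, a(17)=106888, a(18)=-48121; answer -48121

-48121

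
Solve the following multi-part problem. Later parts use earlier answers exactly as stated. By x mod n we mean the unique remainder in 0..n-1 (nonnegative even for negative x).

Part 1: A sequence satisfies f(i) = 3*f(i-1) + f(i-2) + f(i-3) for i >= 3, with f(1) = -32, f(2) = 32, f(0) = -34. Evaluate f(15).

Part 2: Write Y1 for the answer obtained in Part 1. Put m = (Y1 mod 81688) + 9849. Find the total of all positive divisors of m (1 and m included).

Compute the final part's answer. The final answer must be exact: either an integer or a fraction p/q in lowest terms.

Part 1: f(3) = 3*(32) + 1*(-32) + 1*(-34) = 30; iterating: f(3)=30, f(4)=90, f(5)=332, f(6)=1116, f(7)=3770, f(8)=12758, f(9)=43160, f(10)=146008, f(11)=493942, f(12)=1670994, f(13)=5652932, f(14)=19123732, f(15)=64695122; answer 64695122
Part 2: Y1 = 64695122; m = 89763; 89763 = 3 * 29921; sigma = (1 + 3) * (1 + 29921) = 4 * 29922 = 119688; answer 119688

119688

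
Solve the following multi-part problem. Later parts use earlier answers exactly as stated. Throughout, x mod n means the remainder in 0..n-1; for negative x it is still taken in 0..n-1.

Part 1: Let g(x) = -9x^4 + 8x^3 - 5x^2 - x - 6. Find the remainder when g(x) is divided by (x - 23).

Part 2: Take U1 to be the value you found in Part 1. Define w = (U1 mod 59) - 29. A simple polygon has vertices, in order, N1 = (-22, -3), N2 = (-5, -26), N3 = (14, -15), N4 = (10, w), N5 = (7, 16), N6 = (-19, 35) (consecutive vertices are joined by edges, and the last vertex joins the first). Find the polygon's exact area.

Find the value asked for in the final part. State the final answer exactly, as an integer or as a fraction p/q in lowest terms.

Part 1: remainder = value at the root: -9*(23)^4 + 8*(23)^3 - 5*(23)^2 - 1*(23)^1 - 6 = (-2518569) + (97336) + (-2645) + (-23) + (-6) = -2423907; answer -2423907
Part 2: U1 = -2423907; w = 20; cross terms: (-22*-26 - -5*-3)=557, (-5*-15 - 14*-26)=439, (14*20 - 10*-15)=430, (10*16 - 7*20)=20, (7*35 - -19*16)=549, (-19*-3 - -22*35)=827; twice the area = |2822| = 2822; area = 1411; answer 1411

1411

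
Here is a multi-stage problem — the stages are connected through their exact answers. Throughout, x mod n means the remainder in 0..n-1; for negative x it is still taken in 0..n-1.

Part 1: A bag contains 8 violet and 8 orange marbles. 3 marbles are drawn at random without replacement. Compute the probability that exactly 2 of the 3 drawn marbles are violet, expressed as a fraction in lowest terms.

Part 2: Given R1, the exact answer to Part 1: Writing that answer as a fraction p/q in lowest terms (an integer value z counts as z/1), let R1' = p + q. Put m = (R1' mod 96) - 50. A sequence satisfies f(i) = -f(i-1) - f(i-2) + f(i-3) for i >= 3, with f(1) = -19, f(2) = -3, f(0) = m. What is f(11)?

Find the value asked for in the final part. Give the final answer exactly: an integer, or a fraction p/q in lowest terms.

Part 1: total draws C(16,3) = 560; favorable C(8,2)*C(8,1) = 224; P = 2/5; answer 2/5
Part 2: R1 = 2/5; threaded value p + q = 7; m = -43; f(3) = -1*(-3) - 1*(-19) + 1*(-43) = -21; iterating: f(3)=-21, f(4)=5, f(5)=13, f(6)=-39, f(7)=31, f(8)=21, f(9)=-91, f(10)=101, f(11)=11; answer 11

11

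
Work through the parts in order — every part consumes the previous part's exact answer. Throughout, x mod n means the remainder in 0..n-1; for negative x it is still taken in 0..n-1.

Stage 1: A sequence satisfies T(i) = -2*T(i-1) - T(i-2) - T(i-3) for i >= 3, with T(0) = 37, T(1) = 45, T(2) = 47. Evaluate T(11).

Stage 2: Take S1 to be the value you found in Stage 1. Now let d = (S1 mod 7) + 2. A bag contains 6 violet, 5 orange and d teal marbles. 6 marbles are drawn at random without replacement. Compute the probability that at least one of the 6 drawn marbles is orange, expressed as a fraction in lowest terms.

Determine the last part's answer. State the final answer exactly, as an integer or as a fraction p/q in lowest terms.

108/119

Stage 1: T(3) = -2*(47) - 1*(45) - 1*(37) = -176; iterating: T(3)=-176, T(4)=260, T(5)=-391, T(6)=698, T(7)=-1265, T(8)=2223, T(9)=-3879, T(10)=6800, T(11)=-11944; answer -11944
Stage 2: S1 = -11944; d = 7; total draws C(18,6) = 18564; complement C(13,6) = 1716; favorable 18564 - 1716 = 16848; P = 108/119; answer 108/119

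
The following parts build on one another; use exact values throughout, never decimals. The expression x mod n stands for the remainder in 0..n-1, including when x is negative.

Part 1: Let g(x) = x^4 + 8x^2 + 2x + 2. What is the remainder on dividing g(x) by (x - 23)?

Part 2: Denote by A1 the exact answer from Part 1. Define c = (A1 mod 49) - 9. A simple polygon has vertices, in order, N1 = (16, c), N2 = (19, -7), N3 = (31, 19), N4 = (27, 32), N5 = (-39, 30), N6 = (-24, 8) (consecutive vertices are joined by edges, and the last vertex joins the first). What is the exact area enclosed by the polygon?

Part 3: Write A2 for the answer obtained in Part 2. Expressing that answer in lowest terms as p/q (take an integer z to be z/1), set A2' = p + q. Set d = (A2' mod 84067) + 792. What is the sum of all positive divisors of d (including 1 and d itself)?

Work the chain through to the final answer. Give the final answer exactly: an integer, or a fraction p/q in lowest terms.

Part 1: remainder = value at the root: 1*(23)^4 + 8*(23)^2 + 2*(23)^1 + 2 = (279841) + (4232) + (46) + (2) = 284121; answer 284121
Part 2: A1 = 284121; c = 10; cross terms: (16*-7 - 19*10)=-302, (19*19 - 31*-7)=578, (31*32 - 27*19)=479, (27*30 - -39*32)=2058, (-39*8 - -24*30)=408, (-24*10 - 16*8)=-368; twice the area = |2853| = 2853; area = 2853/2; answer 2853/2
Part 3: A2 = 2853/2; threaded value p + q = 2855; d = 3647; 3647 = 7 * 521; sigma = (1 + 7) * (1 + 521) = 8 * 522 = 4176; answer 4176

4176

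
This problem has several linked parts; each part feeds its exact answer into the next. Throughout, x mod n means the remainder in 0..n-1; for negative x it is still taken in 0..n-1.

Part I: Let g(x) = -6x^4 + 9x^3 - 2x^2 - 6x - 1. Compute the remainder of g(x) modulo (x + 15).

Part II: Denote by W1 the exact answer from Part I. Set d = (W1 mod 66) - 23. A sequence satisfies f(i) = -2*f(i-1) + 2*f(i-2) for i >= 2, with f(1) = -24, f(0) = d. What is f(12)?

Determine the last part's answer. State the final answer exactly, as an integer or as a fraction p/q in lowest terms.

430656

Part I: remainder = value at the root: -6*(-15)^4 + 9*(-15)^3 - 2*(-15)^2 - 6*(-15)^1 - 1 = (-303750) + (-30375) + (-450) + (90) + (-1) = -334486; answer -334486
Part II: W1 = -334486; d = -21; f(2) = -2*(-24) + 2*(-21) = 6; iterating: f(2)=6, f(3)=-60, f(4)=132, f(5)=-384, f(6)=1032, f(7)=-2832, f(8)=7728, f(9)=-21120, f(10)=57696, f(11)=-157632, f(12)=430656; answer 430656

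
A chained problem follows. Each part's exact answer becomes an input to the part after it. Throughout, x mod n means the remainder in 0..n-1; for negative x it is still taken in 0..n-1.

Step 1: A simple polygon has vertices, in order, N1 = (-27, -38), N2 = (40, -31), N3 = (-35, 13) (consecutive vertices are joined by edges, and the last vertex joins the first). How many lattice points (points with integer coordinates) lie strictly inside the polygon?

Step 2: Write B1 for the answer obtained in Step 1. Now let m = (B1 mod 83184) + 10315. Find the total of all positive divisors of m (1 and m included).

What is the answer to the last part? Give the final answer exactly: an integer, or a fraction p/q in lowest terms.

Step 1: cross terms: (-27*-31 - 40*-38)=2357, (40*13 - -35*-31)=-565, (-35*-38 - -27*13)=1681; twice the area = |3473| = 3473; area = 3473/2; boundary points = 1 + 1 + 1 = 3; strictly interior points = area - boundary/2 + 1 = 1736; answer 1736
Step 2: B1 = 1736; m = 12051; 12051 = 3^2 * 13 * 103; sigma = (1 + 3 + 9) * (1 + 13) * (1 + 103) = 13 * 14 * 104 = 18928; answer 18928

18928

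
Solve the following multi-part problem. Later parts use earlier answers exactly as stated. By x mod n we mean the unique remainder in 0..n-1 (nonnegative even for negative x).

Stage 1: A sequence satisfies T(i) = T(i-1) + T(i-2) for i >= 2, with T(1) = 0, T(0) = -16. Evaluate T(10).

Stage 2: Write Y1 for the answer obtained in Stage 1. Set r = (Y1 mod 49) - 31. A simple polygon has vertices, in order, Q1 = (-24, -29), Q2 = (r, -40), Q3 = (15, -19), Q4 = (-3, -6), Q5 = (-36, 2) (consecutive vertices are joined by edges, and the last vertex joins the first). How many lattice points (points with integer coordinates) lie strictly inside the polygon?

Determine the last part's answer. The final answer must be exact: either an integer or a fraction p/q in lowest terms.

1205

Stage 1: T(2) = 1*(0) + 1*(-16) = -16; iterating: T(2)=-16, T(3)=-16, T(4)=-32, T(5)=-48, T(6)=-80, T(7)=-128, T(8)=-208, T(9)=-336, T(10)=-544; answer -544
Stage 2: Y1 = -544; r = 13; cross terms: (-24*-40 - 13*-29)=1337, (13*-19 - 15*-40)=353, (15*-6 - -3*-19)=-147, (-3*2 - -36*-6)=-222, (-36*-29 - -24*2)=1092; twice the area = |2413| = 2413; area = 2413/2; boundary points = 1 + 1 + 1 + 1 + 1 = 5; strictly interior points = area - boundary/2 + 1 = 1205; answer 1205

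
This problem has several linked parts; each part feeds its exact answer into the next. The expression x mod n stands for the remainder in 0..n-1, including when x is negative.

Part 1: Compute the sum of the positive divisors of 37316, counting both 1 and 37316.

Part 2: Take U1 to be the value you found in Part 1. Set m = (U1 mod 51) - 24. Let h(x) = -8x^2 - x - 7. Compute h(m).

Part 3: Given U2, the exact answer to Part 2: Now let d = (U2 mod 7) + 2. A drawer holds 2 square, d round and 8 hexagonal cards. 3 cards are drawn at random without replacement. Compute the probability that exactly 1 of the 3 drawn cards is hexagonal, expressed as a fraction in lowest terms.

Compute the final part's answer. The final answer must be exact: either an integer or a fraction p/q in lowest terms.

Part 1: 37316 = 2^2 * 19 * 491; sigma = (1 + 2 + 4) * (1 + 19) * (1 + 491) = 7 * 20 * 492 = 68880; answer 68880
Part 2: U1 = 68880; m = 6; -8*(6)^2 - 1*(6)^1 - 7 = (-288) + (-6) + (-7) = -301; answer -301
Part 3: U2 = -301; d = 2; total draws C(12,3) = 220; favorable C(8,1)*C(4,2) = 48; P = 12/55; answer 12/55

12/55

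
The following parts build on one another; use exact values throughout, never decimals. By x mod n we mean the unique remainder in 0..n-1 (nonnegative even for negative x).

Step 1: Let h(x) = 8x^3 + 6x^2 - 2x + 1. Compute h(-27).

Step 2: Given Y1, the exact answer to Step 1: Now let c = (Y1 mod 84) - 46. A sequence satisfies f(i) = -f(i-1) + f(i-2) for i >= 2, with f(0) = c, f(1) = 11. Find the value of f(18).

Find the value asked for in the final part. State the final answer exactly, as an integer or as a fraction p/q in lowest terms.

-81125

Step 1: 8*(-27)^3 + 6*(-27)^2 - 2*(-27)^1 + 1 = (-157464) + (4374) + (54) + (1) = -153035; answer -153035
Step 2: Y1 = -153035; c = -33; f(2) = -1*(11) + 1*(-33) = -44; iterating: f(2)=-44, f(3)=55, f(4)=-99, f(5)=154, f(6)=-253, f(7)=407, f(8)=-660, f(9)=1067, f(10)=-1727, f(11)=2794, f(12)=-4521, f(13)=7315, f(14)=-11836, f(15)=19151, f(16)=-30987, f(17)=50138, f(18)=-81125; answer -81125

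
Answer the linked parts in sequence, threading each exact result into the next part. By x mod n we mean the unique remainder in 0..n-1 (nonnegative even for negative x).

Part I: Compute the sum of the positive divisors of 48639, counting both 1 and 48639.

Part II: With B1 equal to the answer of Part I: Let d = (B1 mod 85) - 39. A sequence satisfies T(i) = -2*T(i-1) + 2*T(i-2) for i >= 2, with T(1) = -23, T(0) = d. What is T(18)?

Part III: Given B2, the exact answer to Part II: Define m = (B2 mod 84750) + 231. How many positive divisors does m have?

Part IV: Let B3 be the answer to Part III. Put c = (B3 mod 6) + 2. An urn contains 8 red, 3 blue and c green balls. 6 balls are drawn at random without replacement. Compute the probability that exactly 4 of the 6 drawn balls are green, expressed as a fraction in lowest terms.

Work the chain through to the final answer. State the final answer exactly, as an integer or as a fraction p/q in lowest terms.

1/91

Part I: 48639 = 3 * 31 * 523; sigma = (1 + 3) * (1 + 31) * (1 + 523) = 4 * 32 * 524 = 67072; answer 67072
Part II: B1 = 67072; d = -32; T(2) = -2*(-23) + 2*(-32) = -18; iterating: T(2)=-18, T(3)=-10, T(4)=-16, T(5)=12, T(6)=-56, T(7)=136, T(8)=-384, T(9)=1040, T(10)=-2848, T(11)=7776, T(12)=-21248, T(13)=58048, T(14)=-158592, T(15)=433280, T(16)=-1183744, T(17)=3234048, T(18)=-8835584; answer -8835584
Part III: B2 = -8835584; m = 63397; 63397 is prime, so its only divisors are 1 and 63397; count = 2; answer 2
Part IV: B3 = 2; c = 4; total draws C(15,6) = 5005; favorable C(4,4)*C(11,2) = 55; P = 1/91; answer 1/91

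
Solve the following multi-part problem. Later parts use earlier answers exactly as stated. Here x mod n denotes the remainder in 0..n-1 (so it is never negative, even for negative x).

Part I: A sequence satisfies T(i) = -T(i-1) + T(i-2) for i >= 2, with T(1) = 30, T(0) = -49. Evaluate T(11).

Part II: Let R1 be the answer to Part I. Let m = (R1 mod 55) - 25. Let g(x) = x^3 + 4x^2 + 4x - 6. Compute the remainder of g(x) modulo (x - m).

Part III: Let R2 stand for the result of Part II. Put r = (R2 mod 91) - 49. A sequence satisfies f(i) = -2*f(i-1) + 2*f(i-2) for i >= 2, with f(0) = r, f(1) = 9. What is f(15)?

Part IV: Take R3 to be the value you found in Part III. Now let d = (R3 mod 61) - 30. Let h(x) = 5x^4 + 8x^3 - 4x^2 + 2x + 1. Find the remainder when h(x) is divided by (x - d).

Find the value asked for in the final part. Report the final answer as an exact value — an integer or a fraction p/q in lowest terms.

Part I: T(2) = -1*(30) + 1*(-49) = -79; iterating: T(2)=-79, T(3)=109, T(4)=-188, T(5)=297, T(6)=-485, T(7)=782, T(8)=-1267, T(9)=2049, T(10)=-3316, T(11)=5365; answer 5365
Part II: R1 = 5365; m = 5; remainder = value at the root: 1*(5)^3 + 4*(5)^2 + 4*(5)^1 - 6 = (125) + (100) + (20) + (-6) = 239; answer 239
Part III: R2 = 239; r = 8; f(2) = -2*(9) + 2*(8) = -2; iterating: f(2)=-2, f(3)=22, f(4)=-48, f(5)=140, f(6)=-376, f(7)=1032, f(8)=-2816, f(9)=7696, f(10)=-21024, f(11)=57440, f(12)=-156928, f(13)=428736, f(14)=-1171328, f(15)=3200128; answer 3200128
Part IV: R3 = 3200128; d = -23; remainder = value at the root: 5*(-23)^4 + 8*(-23)^3 - 4*(-23)^2 + 2*(-23)^1 + 1 = (1399205) + (-97336) + (-2116) + (-46) + (1) = 1299708; answer 1299708

1299708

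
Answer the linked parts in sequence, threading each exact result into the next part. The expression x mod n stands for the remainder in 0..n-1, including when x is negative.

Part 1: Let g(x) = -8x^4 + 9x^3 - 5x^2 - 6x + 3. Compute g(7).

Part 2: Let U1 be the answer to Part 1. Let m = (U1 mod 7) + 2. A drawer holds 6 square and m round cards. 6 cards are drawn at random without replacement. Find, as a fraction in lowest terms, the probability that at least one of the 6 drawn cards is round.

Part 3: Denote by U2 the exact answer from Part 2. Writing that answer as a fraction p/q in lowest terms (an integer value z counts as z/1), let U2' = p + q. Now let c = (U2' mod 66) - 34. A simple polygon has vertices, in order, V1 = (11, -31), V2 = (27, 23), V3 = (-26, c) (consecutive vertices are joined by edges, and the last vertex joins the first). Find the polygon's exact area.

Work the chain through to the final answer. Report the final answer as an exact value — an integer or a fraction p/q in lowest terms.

1495

Part 1: -8*(7)^4 + 9*(7)^3 - 5*(7)^2 - 6*(7)^1 + 3 = (-19208) + (3087) + (-245) + (-42) + (3) = -16405; answer -16405
Part 2: U1 = -16405; m = 5; total draws C(11,6) = 462; complement C(6,6) = 1; favorable 462 - 1 = 461; P = 461/462; answer 461/462
Part 3: U2 = 461/462; threaded value p + q = 923; c = 31; cross terms: (11*23 - 27*-31)=1090, (27*31 - -26*23)=1435, (-26*-31 - 11*31)=465; twice the area = |2990| = 2990; area = 1495; answer 1495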